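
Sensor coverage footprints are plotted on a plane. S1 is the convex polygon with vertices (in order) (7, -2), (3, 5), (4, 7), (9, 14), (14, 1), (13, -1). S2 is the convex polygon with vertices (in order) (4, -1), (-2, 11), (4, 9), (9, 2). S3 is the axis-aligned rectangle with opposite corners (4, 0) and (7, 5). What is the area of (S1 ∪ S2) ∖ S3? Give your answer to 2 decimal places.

116.69

|S1 ∪ S2| = 131.6824.
|(S1 ∪ S2) ∩ S3| = 14.9919.
|(S1 ∪ S2) ∖ S3| = 131.6824 − 14.9919 = 116.69.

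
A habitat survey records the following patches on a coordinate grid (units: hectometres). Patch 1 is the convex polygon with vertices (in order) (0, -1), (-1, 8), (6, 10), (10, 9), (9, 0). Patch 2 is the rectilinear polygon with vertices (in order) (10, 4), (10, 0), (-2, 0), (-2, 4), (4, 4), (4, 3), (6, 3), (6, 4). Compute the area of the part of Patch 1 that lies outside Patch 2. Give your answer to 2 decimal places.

61.28

|Patch 1| = 97.5, |Patch 1∩Patch 2| = 36.2222.
|Patch 1 ∖ Patch 2| = |Patch 1| − |Patch 1∩Patch 2| = 97.5 − 36.2222 = 61.28.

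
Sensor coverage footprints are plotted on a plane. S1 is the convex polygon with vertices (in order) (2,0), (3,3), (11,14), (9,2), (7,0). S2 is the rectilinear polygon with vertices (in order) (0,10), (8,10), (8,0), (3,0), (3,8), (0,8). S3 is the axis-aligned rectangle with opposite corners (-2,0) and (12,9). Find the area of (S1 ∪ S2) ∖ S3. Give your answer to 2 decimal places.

|S1 ∪ S2| = 75.8125.
|(S1 ∪ S2) ∩ S3| = 61.0833.
|(S1 ∪ S2) ∖ S3| = 75.8125 − 61.0833 = 14.73.

14.73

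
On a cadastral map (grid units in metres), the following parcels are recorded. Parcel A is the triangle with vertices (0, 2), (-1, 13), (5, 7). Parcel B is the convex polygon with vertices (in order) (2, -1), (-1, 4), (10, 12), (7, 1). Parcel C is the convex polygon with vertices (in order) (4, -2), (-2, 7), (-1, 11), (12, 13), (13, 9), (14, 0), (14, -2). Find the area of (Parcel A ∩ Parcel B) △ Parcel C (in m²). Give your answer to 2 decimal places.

|Parcel A ∩ Parcel B| = 9.9793.
|(Parcel A ∩ Parcel B) ∩ Parcel C| = 8.9956.
|(Parcel A ∩ Parcel B) △ Parcel C| = 9.9793 + 185.5 − 17.9912 = 177.49.

177.49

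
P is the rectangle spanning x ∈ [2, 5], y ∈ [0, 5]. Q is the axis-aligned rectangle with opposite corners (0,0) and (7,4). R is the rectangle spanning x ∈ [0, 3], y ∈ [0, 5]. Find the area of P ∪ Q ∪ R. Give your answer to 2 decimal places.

33.00

By inclusion–exclusion:
Individual areas: |P| = 15, |Q| = 28, |R| = 15.
|P∩Q|: x∈[2,5], y∈[0,4] → 3·4 = 12.
|P∩R|: x∈[2,3], y∈[0,5] → 1·5 = 5.
|Q∩R|: x∈[0,3], y∈[0,4] → 3·4 = 12.
|P∩Q∩R| = 4.
|P ∪ Q ∪ R| = 58 − 29 + 4 = 33.00.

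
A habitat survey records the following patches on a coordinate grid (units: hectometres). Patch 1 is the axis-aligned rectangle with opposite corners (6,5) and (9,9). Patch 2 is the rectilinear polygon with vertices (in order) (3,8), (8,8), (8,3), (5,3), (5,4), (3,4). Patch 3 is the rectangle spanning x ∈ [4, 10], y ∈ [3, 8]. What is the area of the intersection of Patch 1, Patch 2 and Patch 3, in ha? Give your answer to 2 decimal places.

The intersection is the polygon with vertices (6,8), (8,8), (8,5), (6,5).
By the shoelace formula its area is 6.00.

6.00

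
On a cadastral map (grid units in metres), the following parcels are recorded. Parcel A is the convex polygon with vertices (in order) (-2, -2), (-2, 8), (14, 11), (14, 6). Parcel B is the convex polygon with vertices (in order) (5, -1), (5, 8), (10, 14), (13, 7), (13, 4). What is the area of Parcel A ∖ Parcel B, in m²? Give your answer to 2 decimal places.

|Parcel A| = 120, |Parcel A∩Parcel B| = 48.7663.
|Parcel A ∖ Parcel B| = |Parcel A| − |Parcel A∩Parcel B| = 120 − 48.7663 = 71.23.

71.23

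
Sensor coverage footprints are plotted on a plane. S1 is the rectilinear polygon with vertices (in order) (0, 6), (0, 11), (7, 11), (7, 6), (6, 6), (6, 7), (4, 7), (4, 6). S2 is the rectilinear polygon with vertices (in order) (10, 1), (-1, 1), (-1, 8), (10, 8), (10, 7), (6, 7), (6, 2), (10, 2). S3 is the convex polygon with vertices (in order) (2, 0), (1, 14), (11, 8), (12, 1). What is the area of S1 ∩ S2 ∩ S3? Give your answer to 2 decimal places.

8.00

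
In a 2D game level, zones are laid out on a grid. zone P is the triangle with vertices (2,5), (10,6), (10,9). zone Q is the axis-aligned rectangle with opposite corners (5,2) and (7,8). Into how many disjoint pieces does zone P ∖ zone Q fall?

zone P ∖ zone Q splits into 2 disjoint pieces (area 1.6875, area 7.3125).

2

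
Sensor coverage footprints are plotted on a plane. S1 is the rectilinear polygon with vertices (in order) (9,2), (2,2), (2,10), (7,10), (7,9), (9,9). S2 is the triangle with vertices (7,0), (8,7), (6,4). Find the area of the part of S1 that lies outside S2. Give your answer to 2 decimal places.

|S1| = 54, |S1∩S2| = 4.7143.
|S1 ∖ S2| = |S1| − |S1∩S2| = 54 − 4.7143 = 49.29.

49.29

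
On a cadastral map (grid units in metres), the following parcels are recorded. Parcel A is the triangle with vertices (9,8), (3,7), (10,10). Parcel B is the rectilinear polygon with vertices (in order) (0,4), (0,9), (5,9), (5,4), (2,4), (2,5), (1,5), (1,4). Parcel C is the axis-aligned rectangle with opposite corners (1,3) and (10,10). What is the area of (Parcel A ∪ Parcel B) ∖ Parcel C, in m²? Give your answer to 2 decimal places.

5.00

|Parcel A ∪ Parcel B| = 28.9762.
|(Parcel A ∪ Parcel B) ∩ Parcel C| = 23.9762.
|(Parcel A ∪ Parcel B) ∖ Parcel C| = 28.9762 − 23.9762 = 5.00.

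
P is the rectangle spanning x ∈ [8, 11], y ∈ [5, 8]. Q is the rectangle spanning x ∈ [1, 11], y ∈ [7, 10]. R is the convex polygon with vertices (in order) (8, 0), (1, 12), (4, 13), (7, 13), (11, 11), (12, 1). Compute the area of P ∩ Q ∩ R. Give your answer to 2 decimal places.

3.00

The intersection is the polygon with vertices (8,7), (8,8), (11,8), (11,7).
By the shoelace formula its area is 3.00.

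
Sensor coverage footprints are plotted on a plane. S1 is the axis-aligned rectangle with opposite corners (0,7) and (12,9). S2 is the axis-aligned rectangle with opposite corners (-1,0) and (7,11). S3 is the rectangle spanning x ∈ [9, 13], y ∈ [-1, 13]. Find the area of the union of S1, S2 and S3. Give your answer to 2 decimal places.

By inclusion–exclusion:
Individual areas: |S1| = 24, |S2| = 88, |S3| = 56.
|S1∩S2|: x∈[0,7], y∈[7,9] → 7·2 = 14.
|S1∩S3|: x∈[9,12], y∈[7,9] → 3·2 = 6.
|S2∩S3| = 0 (no overlap).
|S1∩S2∩S3| = 0.
|S1 ∪ S2 ∪ S3| = 168 − 20 + 0 = 148.00.

148.00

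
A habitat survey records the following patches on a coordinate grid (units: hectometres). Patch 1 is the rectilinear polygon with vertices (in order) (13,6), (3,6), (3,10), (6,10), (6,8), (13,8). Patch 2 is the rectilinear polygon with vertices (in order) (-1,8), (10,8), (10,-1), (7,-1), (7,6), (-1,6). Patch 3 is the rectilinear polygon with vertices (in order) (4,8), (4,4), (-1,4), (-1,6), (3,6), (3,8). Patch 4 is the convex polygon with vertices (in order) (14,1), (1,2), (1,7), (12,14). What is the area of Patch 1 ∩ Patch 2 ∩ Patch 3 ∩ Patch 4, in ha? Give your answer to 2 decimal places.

2.00

The intersection is the polygon with vertices (3,8), (4,8), (4,6), (3,6).
By the shoelace formula its area is 2.00.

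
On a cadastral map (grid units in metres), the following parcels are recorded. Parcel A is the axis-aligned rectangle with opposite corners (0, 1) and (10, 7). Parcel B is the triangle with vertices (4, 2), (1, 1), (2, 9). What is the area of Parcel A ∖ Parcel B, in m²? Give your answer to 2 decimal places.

49.32

|Parcel A| = 60, |Parcel A∩Parcel B| = 10.6786.
|Parcel A ∖ Parcel B| = |Parcel A| − |Parcel A∩Parcel B| = 60 − 10.6786 = 49.32.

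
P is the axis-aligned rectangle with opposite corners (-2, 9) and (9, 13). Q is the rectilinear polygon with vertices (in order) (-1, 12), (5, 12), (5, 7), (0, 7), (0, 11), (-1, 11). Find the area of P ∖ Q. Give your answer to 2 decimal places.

|P| = 44, |P∩Q| = 16.
|P ∖ Q| = |P| − |P∩Q| = 44 − 16 = 28.00.

28.00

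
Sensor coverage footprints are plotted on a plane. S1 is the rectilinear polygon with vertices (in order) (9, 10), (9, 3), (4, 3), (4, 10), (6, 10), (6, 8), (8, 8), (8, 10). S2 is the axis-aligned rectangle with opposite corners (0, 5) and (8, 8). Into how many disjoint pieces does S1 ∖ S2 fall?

2

S1 ∖ S2 splits into 2 disjoint pieces (area 15, area 4).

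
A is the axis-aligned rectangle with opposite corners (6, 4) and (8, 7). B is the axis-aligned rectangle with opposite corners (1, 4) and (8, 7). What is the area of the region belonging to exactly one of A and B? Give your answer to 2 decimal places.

15.00

|A∩B|: x∈[6,8], y∈[4,7] → 2·3 = 6.
|A △ B| = |A| + |B| − 2·|A∩B| = 6 + 21 − 12 = 15.00.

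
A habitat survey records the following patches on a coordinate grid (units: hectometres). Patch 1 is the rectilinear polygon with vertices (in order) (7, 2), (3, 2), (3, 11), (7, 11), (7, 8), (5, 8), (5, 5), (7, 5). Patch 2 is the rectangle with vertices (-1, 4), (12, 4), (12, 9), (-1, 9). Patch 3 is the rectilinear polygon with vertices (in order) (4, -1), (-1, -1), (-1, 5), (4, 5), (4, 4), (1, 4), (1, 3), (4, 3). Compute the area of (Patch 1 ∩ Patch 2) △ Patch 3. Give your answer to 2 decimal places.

39.00

|Patch 1 ∩ Patch 2| = 14.
|(Patch 1 ∩ Patch 2) ∩ Patch 3| = 1.
|(Patch 1 ∩ Patch 2) △ Patch 3| = 14 + 27 − 2 = 39.00.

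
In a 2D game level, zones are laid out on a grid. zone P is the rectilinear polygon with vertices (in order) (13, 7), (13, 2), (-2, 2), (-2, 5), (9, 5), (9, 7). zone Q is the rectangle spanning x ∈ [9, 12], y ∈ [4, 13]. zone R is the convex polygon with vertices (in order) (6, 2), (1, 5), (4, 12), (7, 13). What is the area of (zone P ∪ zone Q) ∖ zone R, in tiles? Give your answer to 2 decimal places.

|zone P ∪ zone Q| = 71.
|(zone P ∪ zone Q) ∩ zone R| = 7.9091.
|(zone P ∪ zone Q) ∖ zone R| = 71 − 7.9091 = 63.09.

63.09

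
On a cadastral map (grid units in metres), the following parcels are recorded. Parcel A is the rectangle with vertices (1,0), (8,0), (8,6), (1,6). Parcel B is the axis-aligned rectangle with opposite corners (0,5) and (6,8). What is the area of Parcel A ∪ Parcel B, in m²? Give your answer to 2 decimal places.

55.00

By inclusion–exclusion:
Individual areas: |Parcel A| = 42, |Parcel B| = 18.
|Parcel A∩Parcel B|: x∈[1,6], y∈[5,6] → 5·1 = 5.
|Parcel A ∪ Parcel B| = 60 − 5 = 55.00.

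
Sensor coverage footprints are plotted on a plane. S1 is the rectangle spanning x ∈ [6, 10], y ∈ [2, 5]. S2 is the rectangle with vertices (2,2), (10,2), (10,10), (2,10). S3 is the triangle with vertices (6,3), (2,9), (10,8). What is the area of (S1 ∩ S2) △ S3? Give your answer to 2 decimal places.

30.80

|S1 ∩ S2| = 12.
|(S1 ∩ S2) ∩ S3| = 1.6.
|(S1 ∩ S2) △ S3| = 12 + 22 − 3.2 = 30.80.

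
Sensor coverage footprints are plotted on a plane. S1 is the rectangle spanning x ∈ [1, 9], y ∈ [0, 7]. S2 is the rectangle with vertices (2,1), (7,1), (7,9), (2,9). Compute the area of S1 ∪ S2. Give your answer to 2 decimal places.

By inclusion–exclusion:
Individual areas: |S1| = 56, |S2| = 40.
|S1∩S2|: x∈[2,7], y∈[1,7] → 5·6 = 30.
|S1 ∪ S2| = 96 − 30 = 66.00.

66.00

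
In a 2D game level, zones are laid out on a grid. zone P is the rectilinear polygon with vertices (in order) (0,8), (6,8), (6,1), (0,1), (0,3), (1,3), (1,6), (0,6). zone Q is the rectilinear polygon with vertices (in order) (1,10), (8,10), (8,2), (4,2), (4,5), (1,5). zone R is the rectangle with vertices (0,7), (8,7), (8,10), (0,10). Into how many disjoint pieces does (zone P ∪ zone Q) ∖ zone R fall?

1

(zone P ∪ zone Q) ∖ zone R is a single connected region.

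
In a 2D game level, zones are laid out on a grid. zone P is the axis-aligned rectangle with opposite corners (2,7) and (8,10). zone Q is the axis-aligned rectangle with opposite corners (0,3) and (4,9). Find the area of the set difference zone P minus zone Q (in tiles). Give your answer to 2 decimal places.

14.00

|zone P∩zone Q|: x∈[2,4], y∈[7,9] → 2·2 = 4.
|zone P| = 18.
|zone P ∖ zone Q| = |zone P| − |zone P∩zone Q| = 18 − 4 = 14.00.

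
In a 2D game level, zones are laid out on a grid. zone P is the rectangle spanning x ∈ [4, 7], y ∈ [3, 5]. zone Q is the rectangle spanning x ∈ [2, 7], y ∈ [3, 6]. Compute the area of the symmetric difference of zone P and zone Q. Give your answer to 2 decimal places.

9.00

|zone P∩zone Q|: x∈[4,7], y∈[3,5] → 3·2 = 6.
|zone P △ zone Q| = |zone P| + |zone Q| − 2·|zone P∩zone Q| = 6 + 15 − 12 = 9.00.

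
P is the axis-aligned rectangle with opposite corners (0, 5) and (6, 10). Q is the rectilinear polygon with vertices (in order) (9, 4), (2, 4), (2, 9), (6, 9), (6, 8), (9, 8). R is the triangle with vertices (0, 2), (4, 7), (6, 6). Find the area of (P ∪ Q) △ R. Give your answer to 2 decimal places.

42.00

|P ∪ Q| = 46.
|(P ∪ Q) ∩ R| = 5.5.
|(P ∪ Q) △ R| = 46 + 7 − 11 = 42.00.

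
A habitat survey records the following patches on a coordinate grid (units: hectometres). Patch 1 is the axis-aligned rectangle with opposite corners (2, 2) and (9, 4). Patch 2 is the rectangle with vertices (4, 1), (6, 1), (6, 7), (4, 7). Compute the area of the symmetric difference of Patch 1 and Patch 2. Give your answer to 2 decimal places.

18.00

|Patch 1∩Patch 2|: x∈[4,6], y∈[2,4] → 2·2 = 4.
|Patch 1 △ Patch 2| = |Patch 1| + |Patch 2| − 2·|Patch 1∩Patch 2| = 14 + 12 − 8 = 18.00.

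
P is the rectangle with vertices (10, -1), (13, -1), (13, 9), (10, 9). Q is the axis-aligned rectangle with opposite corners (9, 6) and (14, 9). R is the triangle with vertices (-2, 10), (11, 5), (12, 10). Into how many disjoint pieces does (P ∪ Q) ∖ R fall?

(P ∪ Q) ∖ R is a single connected region.

1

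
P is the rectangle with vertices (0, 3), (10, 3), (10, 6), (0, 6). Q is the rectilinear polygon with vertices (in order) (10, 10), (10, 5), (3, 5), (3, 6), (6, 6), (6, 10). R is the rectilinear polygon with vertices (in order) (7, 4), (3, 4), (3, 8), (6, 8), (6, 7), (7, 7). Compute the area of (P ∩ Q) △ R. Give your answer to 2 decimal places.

|P ∩ Q| = 7.
|(P ∩ Q) ∩ R| = 4.
|(P ∩ Q) △ R| = 7 + 15 − 8 = 14.00.

14.00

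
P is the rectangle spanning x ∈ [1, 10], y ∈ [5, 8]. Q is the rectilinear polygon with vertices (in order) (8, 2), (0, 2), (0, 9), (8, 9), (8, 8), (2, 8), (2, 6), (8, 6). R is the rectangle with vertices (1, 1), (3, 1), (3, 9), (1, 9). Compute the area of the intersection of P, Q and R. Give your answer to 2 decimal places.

4.00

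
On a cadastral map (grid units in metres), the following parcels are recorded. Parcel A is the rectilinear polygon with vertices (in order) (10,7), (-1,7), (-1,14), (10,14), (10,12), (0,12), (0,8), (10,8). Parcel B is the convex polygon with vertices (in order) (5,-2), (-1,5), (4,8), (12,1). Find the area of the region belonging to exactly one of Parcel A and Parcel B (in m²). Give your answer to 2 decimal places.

97.19

|Parcel A| = 37, |Parcel B| = 63, |Parcel A∩Parcel B| = 1.4048.
|Parcel A △ Parcel B| = |Parcel A| + |Parcel B| − 2·|Parcel A∩Parcel B| = 37 + 63 − 2.8095 = 97.19.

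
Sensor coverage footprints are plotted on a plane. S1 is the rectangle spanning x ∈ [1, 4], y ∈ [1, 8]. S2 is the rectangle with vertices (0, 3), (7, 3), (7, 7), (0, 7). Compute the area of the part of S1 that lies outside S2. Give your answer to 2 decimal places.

|S1∩S2|: x∈[1,4], y∈[3,7] → 3·4 = 12.
|S1| = 21.
|S1 ∖ S2| = |S1| − |S1∩S2| = 21 − 12 = 9.00.

9.00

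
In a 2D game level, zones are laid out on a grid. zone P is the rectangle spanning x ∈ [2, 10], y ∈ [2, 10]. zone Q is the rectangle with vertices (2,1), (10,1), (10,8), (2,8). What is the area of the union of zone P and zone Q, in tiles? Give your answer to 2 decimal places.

72.00

By inclusion–exclusion:
Individual areas: |zone P| = 64, |zone Q| = 56.
|zone P∩zone Q|: x∈[2,10], y∈[2,8] → 8·6 = 48.
|zone P ∪ zone Q| = 120 − 48 = 72.00.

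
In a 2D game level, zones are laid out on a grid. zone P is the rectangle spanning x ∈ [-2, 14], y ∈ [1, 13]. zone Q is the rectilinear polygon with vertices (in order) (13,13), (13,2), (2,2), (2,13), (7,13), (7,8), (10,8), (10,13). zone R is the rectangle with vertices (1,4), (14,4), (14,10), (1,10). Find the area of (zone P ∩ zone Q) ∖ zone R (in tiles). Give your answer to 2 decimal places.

|zone P ∩ zone Q| = 106.
|(zone P ∩ zone Q) ∩ zone R| = 60.
|(zone P ∩ zone Q) ∖ zone R| = 106 − 60 = 46.00.

46.00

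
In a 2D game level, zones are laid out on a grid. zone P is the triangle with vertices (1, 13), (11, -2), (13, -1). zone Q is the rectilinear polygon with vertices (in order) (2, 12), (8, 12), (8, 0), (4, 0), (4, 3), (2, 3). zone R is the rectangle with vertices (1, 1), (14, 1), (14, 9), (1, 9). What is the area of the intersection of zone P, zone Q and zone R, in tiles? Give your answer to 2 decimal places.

6.64

The intersection is the polygon with vertices (8,4.833), (8,2.5), (3.667,9), (4.429,9).
By the shoelace formula its area is 6.64.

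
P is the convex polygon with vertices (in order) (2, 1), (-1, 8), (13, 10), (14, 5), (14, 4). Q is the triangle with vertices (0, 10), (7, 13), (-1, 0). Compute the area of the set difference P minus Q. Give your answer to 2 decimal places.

|P| = 90, |P∩Q| = 12.8544.
|P ∖ Q| = |P| − |P∩Q| = 90 − 12.8544 = 77.15.

77.15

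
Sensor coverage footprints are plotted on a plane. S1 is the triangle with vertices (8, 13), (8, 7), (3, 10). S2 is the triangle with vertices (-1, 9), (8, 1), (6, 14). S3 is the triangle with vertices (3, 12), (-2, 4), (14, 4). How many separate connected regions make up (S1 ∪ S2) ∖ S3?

(S1 ∪ S2) ∖ S3 splits into 3 disjoint pieces (area 4.3702, area 4.2035, area 13.0245).

3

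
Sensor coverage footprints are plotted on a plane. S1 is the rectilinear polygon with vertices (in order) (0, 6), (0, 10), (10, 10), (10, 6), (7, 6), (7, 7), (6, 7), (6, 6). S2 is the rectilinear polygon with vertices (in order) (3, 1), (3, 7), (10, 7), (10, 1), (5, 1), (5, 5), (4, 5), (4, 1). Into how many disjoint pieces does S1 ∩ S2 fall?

2

S1 ∩ S2 splits into 2 disjoint pieces (area 3, area 3).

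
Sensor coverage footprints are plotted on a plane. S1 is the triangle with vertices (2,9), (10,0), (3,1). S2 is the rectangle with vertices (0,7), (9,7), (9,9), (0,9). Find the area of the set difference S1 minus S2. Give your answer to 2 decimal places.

25.97

|S1| = 27.5, |S1∩S2| = 1.5278.
|S1 ∖ S2| = |S1| − |S1∩S2| = 27.5 − 1.5278 = 25.97.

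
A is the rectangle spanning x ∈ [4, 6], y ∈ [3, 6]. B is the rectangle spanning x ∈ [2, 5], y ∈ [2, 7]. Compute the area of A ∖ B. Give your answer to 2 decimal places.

|A∩B|: x∈[4,5], y∈[3,6] → 1·3 = 3.
|A| = 6.
|A ∖ B| = |A| − |A∩B| = 6 − 3 = 3.00.

3.00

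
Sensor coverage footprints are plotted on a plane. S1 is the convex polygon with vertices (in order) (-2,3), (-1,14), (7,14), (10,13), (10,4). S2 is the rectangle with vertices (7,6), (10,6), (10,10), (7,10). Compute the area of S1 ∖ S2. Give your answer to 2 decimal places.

107.00

|S1| = 119, |S1∩S2| = 12.
|S1 ∖ S2| = |S1| − |S1∩S2| = 119 − 12 = 107.00.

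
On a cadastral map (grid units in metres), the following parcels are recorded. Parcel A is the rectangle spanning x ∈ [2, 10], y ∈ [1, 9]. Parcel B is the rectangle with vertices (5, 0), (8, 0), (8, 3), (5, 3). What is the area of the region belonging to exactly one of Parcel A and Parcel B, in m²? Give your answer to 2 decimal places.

61.00

|Parcel A∩Parcel B|: x∈[5,8], y∈[1,3] → 3·2 = 6.
|Parcel A △ Parcel B| = |Parcel A| + |Parcel B| − 2·|Parcel A∩Parcel B| = 64 + 9 − 12 = 61.00.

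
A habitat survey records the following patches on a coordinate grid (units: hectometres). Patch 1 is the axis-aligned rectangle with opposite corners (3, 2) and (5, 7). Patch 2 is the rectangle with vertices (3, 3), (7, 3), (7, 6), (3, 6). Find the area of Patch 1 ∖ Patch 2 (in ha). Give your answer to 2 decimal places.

4.00

|Patch 1∩Patch 2|: x∈[3,5], y∈[3,6] → 2·3 = 6.
|Patch 1| = 10.
|Patch 1 ∖ Patch 2| = |Patch 1| − |Patch 1∩Patch 2| = 10 − 6 = 4.00.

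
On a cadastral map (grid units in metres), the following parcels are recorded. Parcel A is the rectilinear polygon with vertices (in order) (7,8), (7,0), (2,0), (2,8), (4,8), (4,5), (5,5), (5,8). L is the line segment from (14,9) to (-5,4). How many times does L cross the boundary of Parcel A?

4

The segment meets the boundary at (2,5.842), (4,6.368), (5,6.632), (7,7.158).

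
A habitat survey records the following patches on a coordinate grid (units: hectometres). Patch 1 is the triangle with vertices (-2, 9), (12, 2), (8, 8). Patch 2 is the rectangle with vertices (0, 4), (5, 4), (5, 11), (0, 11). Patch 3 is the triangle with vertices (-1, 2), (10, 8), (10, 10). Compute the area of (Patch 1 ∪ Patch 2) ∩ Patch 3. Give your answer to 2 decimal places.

The region (Patch 1 ∪ Patch 2) ∩ Patch 3 is the polygon with vertices (8,8), (8.533,7.2), (5.217,5.391), (5,5.5), (5,5.273), (2.667,4), (1.75,4), (7.341,8.066).
By the shoelace formula its area is 6.53.

6.53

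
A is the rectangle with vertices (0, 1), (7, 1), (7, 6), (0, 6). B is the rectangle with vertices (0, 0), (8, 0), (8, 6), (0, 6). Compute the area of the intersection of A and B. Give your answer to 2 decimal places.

|A∩B|: x∈[0,7], y∈[1,6] → 7·5 = 35.

35.00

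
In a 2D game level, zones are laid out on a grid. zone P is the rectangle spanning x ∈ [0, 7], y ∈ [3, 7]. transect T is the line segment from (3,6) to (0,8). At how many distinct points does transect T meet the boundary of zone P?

The segment meets the boundary at (1.5,7).

1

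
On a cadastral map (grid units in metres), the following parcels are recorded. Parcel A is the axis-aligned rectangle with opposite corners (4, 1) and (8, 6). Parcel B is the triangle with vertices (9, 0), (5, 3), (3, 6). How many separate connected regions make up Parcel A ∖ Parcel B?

2

Parcel A ∖ Parcel B splits into 2 disjoint pieces (area 12, area 5.4167).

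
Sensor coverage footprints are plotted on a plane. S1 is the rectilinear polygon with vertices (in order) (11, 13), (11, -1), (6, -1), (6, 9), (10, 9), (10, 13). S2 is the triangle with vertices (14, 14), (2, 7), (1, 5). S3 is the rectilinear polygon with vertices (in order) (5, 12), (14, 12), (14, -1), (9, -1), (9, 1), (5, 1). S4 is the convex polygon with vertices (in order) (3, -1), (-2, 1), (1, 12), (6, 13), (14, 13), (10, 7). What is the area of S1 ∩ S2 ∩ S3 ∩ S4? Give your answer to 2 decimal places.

0.54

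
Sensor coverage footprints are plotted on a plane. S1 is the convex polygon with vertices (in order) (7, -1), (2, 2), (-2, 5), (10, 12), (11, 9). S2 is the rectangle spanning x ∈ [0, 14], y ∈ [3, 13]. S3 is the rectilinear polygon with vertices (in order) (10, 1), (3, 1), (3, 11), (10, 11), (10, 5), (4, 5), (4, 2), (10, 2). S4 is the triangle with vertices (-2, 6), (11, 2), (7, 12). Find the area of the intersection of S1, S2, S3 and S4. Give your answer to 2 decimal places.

26.23

The intersection is the polygon with vertices (9.4,5), (4,5), (4,4.154), (3,4.462), (3,7.917), (7.568,10.581), (9.6,5.5).
By the shoelace formula its area is 26.23.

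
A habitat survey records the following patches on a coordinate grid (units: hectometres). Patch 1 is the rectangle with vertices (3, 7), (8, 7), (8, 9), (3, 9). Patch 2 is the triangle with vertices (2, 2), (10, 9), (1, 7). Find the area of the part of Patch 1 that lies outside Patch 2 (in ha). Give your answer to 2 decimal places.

|Patch 1| = 10, |Patch 1∩Patch 2| = 4.9643.
|Patch 1 ∖ Patch 2| = |Patch 1| − |Patch 1∩Patch 2| = 10 − 4.9643 = 5.04.

5.04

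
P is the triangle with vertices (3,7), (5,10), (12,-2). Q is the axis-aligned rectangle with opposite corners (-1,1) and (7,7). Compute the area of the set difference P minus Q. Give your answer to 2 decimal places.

|P| = 22.5, |P∩Q| = 7.9464.
|P ∖ Q| = |P| − |P∩Q| = 22.5 − 7.9464 = 14.55.

14.55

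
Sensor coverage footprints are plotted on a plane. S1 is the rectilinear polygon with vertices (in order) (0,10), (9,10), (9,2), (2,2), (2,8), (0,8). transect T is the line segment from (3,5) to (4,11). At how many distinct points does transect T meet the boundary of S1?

1

The segment meets the boundary at (3.833,10).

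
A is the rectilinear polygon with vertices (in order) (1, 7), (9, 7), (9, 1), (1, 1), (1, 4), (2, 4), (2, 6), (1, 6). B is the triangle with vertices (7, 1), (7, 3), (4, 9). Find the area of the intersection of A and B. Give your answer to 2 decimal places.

The intersection is the polygon with vertices (5,7), (7,3), (7,1), (4.75,7).
By the shoelace formula its area is 2.75.

2.75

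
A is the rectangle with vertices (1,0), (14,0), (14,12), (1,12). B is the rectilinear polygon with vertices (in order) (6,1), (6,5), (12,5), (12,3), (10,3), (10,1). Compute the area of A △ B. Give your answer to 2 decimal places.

136.00

|A| = 156, |B| = 20, |A∩B| = 20.
|A △ B| = |A| + |B| − 2·|A∩B| = 156 + 20 − 40 = 136.00.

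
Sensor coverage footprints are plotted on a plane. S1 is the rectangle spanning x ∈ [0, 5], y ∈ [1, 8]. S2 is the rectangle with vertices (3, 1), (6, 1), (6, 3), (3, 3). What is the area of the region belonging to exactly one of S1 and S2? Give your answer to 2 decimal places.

|S1∩S2|: x∈[3,5], y∈[1,3] → 2·2 = 4.
|S1 △ S2| = |S1| + |S2| − 2·|S1∩S2| = 35 + 6 − 8 = 33.00.

33.00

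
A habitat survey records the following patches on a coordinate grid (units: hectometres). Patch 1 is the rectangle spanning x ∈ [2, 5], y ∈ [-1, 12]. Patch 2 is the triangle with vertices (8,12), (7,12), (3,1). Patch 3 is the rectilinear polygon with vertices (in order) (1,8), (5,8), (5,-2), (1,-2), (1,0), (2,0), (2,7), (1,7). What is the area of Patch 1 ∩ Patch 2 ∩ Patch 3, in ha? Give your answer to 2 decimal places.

1.10

The intersection is the polygon with vertices (3,1), (5,6.5), (5,5.4).
By the shoelace formula its area is 1.10.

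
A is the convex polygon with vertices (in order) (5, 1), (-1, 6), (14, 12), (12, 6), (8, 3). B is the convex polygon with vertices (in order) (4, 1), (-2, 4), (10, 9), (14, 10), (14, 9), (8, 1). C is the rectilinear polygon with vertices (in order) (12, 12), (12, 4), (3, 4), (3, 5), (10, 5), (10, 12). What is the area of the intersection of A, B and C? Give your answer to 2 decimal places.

The intersection is the polygon with vertices (12,9.5), (12,6.333), (11.429,5.571), (9.333,4), (3,4), (3,5), (10,5), (10,9).
By the shoelace formula its area is 14.74.

14.74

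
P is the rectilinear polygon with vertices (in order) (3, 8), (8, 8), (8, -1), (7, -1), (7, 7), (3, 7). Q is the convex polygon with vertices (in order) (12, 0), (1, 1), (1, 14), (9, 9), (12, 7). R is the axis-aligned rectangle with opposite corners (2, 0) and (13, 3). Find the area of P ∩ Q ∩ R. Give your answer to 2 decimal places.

2.59

The intersection is the polygon with vertices (8,0.364), (7,0.455), (7,3), (8,3).
By the shoelace formula its area is 2.59.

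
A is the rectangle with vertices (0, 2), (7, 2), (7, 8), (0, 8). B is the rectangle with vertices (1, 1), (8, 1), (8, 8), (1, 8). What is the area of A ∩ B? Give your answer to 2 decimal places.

|A∩B|: x∈[1,7], y∈[2,8] → 6·6 = 36.

36.00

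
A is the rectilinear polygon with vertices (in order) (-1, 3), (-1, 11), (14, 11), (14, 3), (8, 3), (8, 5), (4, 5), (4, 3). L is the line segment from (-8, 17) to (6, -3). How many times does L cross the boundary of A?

2

The segment meets the boundary at (1.8,3), (-1,7).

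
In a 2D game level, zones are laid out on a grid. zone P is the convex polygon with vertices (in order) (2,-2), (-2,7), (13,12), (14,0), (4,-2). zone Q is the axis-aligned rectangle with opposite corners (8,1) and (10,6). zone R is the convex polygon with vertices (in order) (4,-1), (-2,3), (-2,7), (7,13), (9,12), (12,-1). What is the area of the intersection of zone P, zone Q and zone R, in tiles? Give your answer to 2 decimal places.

The intersection is the polygon with vertices (8,6), (10,6), (10,1), (8,1).
By the shoelace formula its area is 10.00.

10.00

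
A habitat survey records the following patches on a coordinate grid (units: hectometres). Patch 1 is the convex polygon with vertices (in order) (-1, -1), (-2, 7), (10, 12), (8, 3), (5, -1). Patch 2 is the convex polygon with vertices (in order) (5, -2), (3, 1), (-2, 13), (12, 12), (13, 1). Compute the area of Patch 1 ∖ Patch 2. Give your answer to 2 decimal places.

30.94

|Patch 1| = 99, |Patch 1∩Patch 2| = 68.0572.
|Patch 1 ∖ Patch 2| = |Patch 1| − |Patch 1∩Patch 2| = 99 − 68.0572 = 30.94.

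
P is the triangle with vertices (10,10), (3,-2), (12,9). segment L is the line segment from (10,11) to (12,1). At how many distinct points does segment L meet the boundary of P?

2

The segment meets the boundary at (10.714,7.429), (10.222,9.889).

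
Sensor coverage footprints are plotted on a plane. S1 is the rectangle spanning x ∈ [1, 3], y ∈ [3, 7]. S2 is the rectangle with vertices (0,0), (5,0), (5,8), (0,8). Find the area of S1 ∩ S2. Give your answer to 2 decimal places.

8.00

|S1∩S2|: x∈[1,3], y∈[3,7] → 2·4 = 8.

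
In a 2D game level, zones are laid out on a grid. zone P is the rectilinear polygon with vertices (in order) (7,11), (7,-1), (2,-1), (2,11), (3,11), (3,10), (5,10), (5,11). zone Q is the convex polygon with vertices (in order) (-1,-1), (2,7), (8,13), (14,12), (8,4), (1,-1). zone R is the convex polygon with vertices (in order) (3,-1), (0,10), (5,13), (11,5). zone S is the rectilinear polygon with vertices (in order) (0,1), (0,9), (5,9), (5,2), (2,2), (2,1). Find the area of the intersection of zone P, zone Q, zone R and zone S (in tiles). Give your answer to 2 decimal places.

18.94

The intersection is the polygon with vertices (2,2.667), (2,7), (4,9), (5,9), (5,2), (2.182,2).
By the shoelace formula its area is 18.94.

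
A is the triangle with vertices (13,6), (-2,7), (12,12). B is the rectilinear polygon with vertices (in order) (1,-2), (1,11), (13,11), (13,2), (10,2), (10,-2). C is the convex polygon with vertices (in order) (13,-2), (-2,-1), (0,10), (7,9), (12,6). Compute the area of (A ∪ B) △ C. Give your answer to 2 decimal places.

72.88

|A ∪ B| = 147.3905.
|(A ∪ B) ∩ C| = 106.0049.
|(A ∪ B) △ C| = 147.3905 + 137.5 − 212.0097 = 72.88.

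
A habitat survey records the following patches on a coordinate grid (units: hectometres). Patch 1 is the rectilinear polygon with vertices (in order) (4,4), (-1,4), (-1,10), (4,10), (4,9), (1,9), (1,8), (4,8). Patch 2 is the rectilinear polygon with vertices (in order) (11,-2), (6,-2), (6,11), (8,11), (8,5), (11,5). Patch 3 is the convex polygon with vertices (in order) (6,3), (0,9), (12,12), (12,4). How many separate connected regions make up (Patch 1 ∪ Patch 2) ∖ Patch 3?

3

(Patch 1 ∪ Patch 2) ∖ Patch 3 splits into 3 disjoint pieces (area 20, area 27.0833, area 0.5).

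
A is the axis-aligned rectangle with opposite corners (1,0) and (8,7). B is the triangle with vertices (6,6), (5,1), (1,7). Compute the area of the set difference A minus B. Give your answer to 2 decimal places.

36.00

|A| = 49, |A∩B| = 13.
|A ∖ B| = |A| − |A∩B| = 49 − 13 = 36.00.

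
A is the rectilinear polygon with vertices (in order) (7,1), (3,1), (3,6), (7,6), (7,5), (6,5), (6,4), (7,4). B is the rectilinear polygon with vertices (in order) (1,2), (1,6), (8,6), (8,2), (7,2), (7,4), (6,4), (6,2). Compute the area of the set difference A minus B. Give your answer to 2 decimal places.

|A| = 19, |A∩B| = 13.
|A ∖ B| = |A| − |A∩B| = 19 − 13 = 6.00.

6.00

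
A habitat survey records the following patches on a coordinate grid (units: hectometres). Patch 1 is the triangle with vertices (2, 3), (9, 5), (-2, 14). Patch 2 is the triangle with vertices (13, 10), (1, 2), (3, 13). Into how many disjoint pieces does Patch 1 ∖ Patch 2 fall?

2

Patch 1 ∖ Patch 2 splits into 2 disjoint pieces (area 5.3125, area 15.0515).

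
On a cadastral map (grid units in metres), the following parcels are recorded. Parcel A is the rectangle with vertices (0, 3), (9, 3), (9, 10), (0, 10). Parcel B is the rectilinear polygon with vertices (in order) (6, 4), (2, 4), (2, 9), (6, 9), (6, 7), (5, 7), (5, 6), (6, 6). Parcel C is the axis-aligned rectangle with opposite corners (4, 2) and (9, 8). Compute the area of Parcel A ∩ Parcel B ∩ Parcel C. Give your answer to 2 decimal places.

The intersection is the polygon with vertices (6,7), (5,7), (5,6), (6,6), (6,4), (4,4), (4,8), (6,8).
By the shoelace formula its area is 7.00.

7.00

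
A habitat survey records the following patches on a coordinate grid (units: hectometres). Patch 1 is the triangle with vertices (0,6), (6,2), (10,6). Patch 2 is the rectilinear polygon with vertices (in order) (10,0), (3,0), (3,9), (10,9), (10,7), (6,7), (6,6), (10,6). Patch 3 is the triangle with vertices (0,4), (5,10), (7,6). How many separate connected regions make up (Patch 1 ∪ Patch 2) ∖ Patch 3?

(Patch 1 ∪ Patch 2) ∖ Patch 3 splits into 4 disjoint pieces (area 0.5952, area 0.8167, area 8, area 40.1).

4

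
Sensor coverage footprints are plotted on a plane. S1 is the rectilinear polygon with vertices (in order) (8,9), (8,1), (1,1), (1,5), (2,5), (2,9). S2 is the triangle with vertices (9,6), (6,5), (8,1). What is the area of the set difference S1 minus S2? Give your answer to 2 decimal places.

|S1| = 52, |S1∩S2| = 4.6667.
|S1 ∖ S2| = |S1| − |S1∩S2| = 52 − 4.6667 = 47.33.

47.33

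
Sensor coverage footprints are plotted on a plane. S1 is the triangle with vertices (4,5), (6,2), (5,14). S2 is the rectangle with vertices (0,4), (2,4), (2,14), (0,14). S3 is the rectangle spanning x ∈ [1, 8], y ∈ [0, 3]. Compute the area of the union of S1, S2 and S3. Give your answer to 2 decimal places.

By inclusion–exclusion:
Individual areas: |S1| = 10.5, |S2| = 20, |S3| = 21.
|S1∩S2| = 0.
|S1∩S3| = 0.2917.
|S2∩S3| = 0 (no overlap).
|S1∩S2∩S3| = 0.
|S1 ∪ S2 ∪ S3| = 51.5 − 0.2917 + 0 = 51.21.

51.21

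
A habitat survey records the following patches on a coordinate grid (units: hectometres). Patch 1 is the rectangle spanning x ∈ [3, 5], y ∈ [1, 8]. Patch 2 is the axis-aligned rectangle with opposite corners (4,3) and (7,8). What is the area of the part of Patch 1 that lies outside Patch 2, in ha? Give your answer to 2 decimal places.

9.00

|Patch 1∩Patch 2|: x∈[4,5], y∈[3,8] → 1·5 = 5.
|Patch 1| = 14.
|Patch 1 ∖ Patch 2| = |Patch 1| − |Patch 1∩Patch 2| = 14 − 5 = 9.00.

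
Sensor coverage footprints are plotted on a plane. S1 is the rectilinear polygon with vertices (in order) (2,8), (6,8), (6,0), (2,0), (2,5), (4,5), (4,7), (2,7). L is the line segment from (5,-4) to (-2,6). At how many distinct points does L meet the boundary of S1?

The segment meets the boundary at (2,0.286), (2.2,0).

2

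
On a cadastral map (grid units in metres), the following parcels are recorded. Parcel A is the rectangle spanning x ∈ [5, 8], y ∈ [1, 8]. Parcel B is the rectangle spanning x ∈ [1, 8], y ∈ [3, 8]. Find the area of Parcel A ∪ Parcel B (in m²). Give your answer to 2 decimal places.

By inclusion–exclusion:
Individual areas: |Parcel A| = 21, |Parcel B| = 35.
|Parcel A∩Parcel B|: x∈[5,8], y∈[3,8] → 3·5 = 15.
|Parcel A ∪ Parcel B| = 56 − 15 = 41.00.

41.00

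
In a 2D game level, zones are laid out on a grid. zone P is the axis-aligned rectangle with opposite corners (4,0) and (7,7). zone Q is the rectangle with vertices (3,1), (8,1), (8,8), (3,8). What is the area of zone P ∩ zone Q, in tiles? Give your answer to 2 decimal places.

|zone P∩zone Q|: x∈[4,7], y∈[1,7] → 3·6 = 18.

18.00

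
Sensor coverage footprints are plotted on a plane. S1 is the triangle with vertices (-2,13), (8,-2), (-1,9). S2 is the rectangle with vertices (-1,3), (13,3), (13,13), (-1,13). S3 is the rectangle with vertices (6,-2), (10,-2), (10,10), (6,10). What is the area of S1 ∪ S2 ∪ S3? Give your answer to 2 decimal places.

162.59

By inclusion–exclusion:
Individual areas: |S1| = 12.5, |S2| = 140, |S3| = 48.
|S1∩S2| = 9.3561.
|S1∩S3| = 0.5556.
|S2∩S3|: x∈[6,10], y∈[3,10] → 4·7 = 28.
|S1∩S2∩S3| = 0.
|S1 ∪ S2 ∪ S3| = 200.5 − 37.9116 + 0 = 162.59.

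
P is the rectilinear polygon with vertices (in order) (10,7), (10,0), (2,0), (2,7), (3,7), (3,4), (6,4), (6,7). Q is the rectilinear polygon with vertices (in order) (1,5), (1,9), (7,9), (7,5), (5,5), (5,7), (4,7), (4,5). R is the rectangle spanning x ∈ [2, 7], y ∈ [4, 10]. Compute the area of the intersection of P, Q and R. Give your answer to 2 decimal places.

4.00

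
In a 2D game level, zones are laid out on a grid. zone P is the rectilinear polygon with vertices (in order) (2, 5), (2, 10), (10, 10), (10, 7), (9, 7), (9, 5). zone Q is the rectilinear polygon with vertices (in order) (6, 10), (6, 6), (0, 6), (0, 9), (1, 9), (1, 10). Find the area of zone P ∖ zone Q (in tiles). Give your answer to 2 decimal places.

|zone P| = 38, |zone P∩zone Q| = 16.
|zone P ∖ zone Q| = |zone P| − |zone P∩zone Q| = 38 − 16 = 22.00.

22.00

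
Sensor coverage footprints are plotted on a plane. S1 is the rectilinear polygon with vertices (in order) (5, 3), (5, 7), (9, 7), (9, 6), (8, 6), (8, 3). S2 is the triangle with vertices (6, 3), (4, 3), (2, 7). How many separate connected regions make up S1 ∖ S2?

1

S1 ∖ S2 is a single connected region.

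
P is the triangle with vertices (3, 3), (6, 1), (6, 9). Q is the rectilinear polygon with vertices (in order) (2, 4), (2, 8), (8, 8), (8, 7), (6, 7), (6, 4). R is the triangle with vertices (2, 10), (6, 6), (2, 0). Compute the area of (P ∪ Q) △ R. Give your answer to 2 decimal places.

|P ∪ Q| = 24.
|(P ∪ Q) ∩ R| = 13.9808.
|(P ∪ Q) △ R| = 24 + 20 − 27.9615 = 16.04.

16.04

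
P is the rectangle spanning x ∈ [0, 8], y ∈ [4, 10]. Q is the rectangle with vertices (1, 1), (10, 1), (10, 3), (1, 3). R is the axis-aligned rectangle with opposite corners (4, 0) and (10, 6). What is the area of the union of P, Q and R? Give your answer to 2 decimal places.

By inclusion–exclusion:
Individual areas: |P| = 48, |Q| = 18, |R| = 36.
|P∩Q| = 0 (no overlap).
|P∩R|: x∈[4,8], y∈[4,6] → 4·2 = 8.
|Q∩R|: x∈[4,10], y∈[1,3] → 6·2 = 12.
|P∩Q∩R| = 0.
|P ∪ Q ∪ R| = 102 − 20 + 0 = 82.00.

82.00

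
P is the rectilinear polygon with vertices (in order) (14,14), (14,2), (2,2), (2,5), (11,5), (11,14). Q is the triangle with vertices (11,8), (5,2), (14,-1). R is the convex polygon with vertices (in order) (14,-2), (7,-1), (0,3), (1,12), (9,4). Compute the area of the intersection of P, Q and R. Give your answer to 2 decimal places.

8.67

The intersection is the polygon with vertices (8,5), (9,4), (10.667,2), (5,2).
By the shoelace formula its area is 8.67.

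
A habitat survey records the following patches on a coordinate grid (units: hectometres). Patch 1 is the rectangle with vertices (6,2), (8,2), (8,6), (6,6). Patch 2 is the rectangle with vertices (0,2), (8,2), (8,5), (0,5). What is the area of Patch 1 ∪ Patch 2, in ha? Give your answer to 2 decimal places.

26.00

By inclusion–exclusion:
Individual areas: |Patch 1| = 8, |Patch 2| = 24.
|Patch 1∩Patch 2|: x∈[6,8], y∈[2,5] → 2·3 = 6.
|Patch 1 ∪ Patch 2| = 32 − 6 = 26.00.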